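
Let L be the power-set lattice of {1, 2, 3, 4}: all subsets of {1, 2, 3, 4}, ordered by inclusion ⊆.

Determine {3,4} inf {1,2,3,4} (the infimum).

{3,4}

Under ⊆, meet is intersection: {3,4} ∩ {1,2,3,4} = {3,4}.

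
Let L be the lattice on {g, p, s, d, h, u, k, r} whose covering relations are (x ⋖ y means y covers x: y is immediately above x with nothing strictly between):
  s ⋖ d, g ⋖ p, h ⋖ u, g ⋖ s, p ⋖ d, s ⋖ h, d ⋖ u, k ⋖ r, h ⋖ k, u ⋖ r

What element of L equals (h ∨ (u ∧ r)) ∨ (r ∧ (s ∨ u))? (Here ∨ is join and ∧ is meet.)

u

u ∧ r = u
h ∨ u = u
s ∨ u = u
r ∧ u = u
u ∨ u = u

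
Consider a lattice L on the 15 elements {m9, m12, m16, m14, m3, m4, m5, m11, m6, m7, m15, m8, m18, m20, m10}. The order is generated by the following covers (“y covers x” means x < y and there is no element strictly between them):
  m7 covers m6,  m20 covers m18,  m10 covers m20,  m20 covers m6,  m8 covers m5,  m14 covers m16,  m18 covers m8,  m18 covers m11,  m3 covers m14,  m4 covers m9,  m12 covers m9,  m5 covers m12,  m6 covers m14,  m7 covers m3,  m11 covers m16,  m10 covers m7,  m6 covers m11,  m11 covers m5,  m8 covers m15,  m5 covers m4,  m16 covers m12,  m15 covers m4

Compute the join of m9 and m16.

Common upper bounds of {m9, m16}: m10, m11, m14, m16, m18, m20, m3, m6, m7.
The least among these is m16.

m16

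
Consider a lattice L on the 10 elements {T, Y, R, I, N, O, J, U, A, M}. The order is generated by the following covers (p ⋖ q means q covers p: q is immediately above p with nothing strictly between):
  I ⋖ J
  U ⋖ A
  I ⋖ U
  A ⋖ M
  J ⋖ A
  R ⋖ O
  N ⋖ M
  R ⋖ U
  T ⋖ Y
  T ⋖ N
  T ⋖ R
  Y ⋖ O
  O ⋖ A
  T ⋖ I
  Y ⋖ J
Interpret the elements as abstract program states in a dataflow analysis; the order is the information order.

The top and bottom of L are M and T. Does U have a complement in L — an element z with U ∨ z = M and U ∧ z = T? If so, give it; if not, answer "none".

Need z with U ∨ z = M and U ∧ z = T.
Checking each element gives: N.

N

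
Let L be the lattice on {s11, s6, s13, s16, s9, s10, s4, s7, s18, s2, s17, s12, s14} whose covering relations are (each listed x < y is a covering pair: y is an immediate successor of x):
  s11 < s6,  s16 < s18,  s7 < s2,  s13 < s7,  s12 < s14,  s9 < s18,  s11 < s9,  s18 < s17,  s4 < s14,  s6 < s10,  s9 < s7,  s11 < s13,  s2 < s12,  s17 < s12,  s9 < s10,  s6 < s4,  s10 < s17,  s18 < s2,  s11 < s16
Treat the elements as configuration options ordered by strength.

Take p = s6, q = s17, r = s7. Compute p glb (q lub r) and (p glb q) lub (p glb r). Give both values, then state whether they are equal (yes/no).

s6; s6; yes

q lub r = s12, so p glb (q lub r) = s6 glb s12 = s6.
p glb q = s6 and p glb r = s11, so (p glb q) lub (p glb r) = s6 lub s11 = s6.
Equal: yes.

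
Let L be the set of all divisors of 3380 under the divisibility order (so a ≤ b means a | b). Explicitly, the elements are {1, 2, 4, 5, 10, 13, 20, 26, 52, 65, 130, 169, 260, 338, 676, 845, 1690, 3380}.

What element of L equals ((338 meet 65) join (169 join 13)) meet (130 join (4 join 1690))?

338 ∧ 65 = 13
169 ∨ 13 = 169
13 ∨ 169 = 169
4 ∨ 1690 = 3380
130 ∨ 3380 = 3380
169 ∧ 3380 = 169

169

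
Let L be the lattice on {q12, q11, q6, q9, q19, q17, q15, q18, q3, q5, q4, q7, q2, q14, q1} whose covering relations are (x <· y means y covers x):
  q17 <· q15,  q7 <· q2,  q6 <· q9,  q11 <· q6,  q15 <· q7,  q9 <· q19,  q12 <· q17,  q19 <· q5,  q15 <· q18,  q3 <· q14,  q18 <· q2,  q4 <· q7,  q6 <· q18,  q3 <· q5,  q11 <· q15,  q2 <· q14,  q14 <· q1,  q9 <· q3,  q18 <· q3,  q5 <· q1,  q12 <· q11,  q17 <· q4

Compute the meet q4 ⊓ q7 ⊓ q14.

Common lower bounds of {q4, q7, q14}: q12, q17, q4.
The greatest among these is q4.

q4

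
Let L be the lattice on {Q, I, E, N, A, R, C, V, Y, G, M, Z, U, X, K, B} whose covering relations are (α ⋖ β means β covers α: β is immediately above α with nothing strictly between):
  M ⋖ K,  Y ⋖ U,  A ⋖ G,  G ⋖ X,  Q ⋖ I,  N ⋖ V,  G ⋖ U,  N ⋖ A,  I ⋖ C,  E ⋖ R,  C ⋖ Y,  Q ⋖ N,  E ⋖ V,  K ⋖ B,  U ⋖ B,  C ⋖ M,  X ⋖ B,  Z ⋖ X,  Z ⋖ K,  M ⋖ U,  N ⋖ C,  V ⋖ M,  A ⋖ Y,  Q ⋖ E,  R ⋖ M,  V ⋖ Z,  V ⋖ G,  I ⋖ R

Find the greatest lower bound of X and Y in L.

A

Common lower bounds of {X, Y}: A, N, Q.
The greatest among these is A.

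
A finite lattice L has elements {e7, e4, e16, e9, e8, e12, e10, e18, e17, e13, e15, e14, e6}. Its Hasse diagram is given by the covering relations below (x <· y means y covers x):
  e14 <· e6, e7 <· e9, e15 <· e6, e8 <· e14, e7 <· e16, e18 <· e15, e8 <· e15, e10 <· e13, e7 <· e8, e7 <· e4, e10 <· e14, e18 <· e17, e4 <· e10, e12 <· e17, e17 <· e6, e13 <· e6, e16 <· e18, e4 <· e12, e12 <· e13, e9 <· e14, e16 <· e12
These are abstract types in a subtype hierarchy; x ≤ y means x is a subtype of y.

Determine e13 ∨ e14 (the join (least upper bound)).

Common upper bounds of {e13, e14}: e6.
The least among these is e6.

e6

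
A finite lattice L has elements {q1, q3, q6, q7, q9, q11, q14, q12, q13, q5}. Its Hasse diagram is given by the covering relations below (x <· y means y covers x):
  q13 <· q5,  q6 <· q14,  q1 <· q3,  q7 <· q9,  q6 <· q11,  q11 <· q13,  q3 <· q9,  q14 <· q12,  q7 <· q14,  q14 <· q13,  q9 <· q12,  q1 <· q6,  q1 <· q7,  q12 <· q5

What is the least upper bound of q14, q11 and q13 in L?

q13

Common upper bounds of {q14, q11, q13}: q13, q5.
The least among these is q13.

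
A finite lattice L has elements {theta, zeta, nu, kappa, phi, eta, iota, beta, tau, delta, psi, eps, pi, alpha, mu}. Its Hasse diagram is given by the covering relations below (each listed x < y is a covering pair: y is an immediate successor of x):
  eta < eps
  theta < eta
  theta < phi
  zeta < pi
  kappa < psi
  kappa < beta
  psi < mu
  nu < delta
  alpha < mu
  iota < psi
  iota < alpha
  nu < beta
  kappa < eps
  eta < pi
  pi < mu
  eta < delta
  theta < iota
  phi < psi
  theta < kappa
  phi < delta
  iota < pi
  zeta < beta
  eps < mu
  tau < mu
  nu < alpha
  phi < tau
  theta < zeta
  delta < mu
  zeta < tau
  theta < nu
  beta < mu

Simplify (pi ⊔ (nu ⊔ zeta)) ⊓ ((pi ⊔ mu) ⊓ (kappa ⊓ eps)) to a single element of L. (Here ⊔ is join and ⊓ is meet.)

nu ∨ zeta = beta
pi ∨ beta = mu
pi ∨ mu = mu
kappa ∧ eps = kappa
mu ∧ kappa = kappa
mu ∧ kappa = kappa

kappa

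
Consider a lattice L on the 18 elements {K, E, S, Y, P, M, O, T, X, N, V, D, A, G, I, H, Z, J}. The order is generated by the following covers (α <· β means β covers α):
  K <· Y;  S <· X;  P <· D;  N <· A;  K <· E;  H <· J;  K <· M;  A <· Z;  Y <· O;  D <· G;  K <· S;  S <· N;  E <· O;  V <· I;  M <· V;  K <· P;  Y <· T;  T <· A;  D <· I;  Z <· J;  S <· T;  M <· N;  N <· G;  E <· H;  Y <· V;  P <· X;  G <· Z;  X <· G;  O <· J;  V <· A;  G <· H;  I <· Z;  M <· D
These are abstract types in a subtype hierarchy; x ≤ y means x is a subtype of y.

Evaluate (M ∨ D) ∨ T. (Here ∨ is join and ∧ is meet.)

M ∨ D = D
D ∨ T = Z

Z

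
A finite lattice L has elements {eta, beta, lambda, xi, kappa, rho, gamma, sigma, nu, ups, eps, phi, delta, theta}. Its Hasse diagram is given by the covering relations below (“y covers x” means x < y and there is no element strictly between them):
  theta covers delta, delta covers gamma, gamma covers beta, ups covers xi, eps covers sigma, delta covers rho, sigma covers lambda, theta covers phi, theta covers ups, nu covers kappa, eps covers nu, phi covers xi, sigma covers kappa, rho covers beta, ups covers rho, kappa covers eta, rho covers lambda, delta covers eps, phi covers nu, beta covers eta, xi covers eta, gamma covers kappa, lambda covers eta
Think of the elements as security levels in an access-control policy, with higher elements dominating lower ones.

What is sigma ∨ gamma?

delta

Common upper bounds of {sigma, gamma}: delta, theta.
The least among these is delta.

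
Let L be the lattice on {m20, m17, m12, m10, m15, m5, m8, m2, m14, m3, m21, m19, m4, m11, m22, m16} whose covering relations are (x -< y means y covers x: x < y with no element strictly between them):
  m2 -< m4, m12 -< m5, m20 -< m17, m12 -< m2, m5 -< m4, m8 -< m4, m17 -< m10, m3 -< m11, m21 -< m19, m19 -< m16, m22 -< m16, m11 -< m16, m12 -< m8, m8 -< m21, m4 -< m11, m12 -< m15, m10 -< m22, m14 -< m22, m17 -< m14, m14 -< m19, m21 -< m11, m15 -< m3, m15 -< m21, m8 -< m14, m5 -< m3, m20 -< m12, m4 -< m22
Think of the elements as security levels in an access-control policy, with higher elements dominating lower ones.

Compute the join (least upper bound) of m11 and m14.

m16

Common upper bounds of {m11, m14}: m16.
The least among these is m16.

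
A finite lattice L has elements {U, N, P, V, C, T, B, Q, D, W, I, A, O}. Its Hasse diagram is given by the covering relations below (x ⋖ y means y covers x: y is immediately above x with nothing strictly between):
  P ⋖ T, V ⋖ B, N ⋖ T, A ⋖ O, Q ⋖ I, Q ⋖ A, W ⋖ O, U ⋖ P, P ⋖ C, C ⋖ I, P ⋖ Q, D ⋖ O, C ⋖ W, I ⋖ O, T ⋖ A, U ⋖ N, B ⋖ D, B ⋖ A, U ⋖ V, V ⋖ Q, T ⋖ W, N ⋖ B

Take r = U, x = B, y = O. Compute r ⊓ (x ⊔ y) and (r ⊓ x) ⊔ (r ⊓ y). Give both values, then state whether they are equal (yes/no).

U; U; yes

x ⊔ y = O, so r ⊓ (x ⊔ y) = U ⊓ O = U.
r ⊓ x = U and r ⊓ y = U, so (r ⊓ x) ⊔ (r ⊓ y) = U ⊔ U = U.
Equal: yes.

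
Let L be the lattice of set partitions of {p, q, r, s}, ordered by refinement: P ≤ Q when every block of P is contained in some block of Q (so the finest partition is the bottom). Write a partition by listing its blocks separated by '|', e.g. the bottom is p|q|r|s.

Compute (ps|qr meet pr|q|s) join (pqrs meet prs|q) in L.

ps|qr ∧ pr|q|s = p|q|r|s
pqrs ∧ prs|q = prs|q
p|q|r|s ∨ prs|q = prs|q

prs|q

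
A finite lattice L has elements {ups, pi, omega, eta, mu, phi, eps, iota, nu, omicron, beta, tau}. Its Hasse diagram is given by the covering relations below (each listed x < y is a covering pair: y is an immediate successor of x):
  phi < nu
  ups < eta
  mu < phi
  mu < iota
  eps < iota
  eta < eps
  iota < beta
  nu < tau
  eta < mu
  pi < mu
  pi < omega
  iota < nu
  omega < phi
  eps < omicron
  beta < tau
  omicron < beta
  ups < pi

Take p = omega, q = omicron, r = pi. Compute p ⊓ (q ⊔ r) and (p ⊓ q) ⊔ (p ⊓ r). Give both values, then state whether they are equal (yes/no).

q ⊔ r = beta, so p ⊓ (q ⊔ r) = omega ⊓ beta = pi.
p ⊓ q = ups and p ⊓ r = pi, so (p ⊓ q) ⊔ (p ⊓ r) = ups ⊔ pi = pi.
Equal: yes.

pi; pi; yes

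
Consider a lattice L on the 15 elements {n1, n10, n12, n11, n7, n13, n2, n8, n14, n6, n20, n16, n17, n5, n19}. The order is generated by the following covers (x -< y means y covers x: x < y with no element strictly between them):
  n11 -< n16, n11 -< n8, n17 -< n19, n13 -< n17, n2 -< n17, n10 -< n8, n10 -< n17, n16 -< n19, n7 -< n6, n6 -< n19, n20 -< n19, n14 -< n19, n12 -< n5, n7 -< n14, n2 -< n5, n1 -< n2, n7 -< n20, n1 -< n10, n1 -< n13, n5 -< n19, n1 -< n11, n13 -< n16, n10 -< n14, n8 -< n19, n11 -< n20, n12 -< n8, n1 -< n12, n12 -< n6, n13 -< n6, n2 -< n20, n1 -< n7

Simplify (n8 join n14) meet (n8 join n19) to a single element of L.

n19

n8 ∨ n14 = n19
n8 ∨ n19 = n19
n19 ∧ n19 = n19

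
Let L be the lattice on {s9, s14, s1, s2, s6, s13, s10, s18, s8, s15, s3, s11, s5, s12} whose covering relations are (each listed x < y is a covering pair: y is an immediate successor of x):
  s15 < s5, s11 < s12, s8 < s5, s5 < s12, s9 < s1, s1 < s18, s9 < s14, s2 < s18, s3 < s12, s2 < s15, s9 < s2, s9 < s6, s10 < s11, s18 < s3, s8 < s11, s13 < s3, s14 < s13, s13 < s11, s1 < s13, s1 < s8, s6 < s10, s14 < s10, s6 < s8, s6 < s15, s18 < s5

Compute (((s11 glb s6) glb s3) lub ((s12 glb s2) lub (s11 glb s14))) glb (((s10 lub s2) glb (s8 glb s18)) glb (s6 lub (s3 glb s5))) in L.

s11 ∧ s6 = s6
s6 ∧ s3 = s9
s12 ∧ s2 = s2
s11 ∧ s14 = s14
s2 ∨ s14 = s3
s9 ∨ s3 = s3
s10 ∨ s2 = s12
s8 ∧ s18 = s1
s12 ∧ s1 = s1
s3 ∧ s5 = s18
s6 ∨ s18 = s5
s1 ∧ s5 = s1
s3 ∧ s1 = s1

s1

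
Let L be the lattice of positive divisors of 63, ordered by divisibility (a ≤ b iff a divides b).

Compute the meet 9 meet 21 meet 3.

3

In the divisibility order, the meet is the greatest common divisor: gcd(9, 21, 3) = 3.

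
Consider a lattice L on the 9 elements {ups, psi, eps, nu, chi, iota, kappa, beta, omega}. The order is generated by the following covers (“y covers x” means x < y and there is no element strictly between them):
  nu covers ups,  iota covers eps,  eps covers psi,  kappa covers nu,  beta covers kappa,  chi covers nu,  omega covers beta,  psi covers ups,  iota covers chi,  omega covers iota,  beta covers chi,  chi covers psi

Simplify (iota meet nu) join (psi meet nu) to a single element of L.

iota ∧ nu = nu
psi ∧ nu = ups
nu ∨ ups = nu

nu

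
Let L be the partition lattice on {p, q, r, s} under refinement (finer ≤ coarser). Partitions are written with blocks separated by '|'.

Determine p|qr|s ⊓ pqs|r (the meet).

p|q|r|s

The meet (common refinement) of p|qr|s and pqs|r intersects blocks pairwise, giving p|q|r|s.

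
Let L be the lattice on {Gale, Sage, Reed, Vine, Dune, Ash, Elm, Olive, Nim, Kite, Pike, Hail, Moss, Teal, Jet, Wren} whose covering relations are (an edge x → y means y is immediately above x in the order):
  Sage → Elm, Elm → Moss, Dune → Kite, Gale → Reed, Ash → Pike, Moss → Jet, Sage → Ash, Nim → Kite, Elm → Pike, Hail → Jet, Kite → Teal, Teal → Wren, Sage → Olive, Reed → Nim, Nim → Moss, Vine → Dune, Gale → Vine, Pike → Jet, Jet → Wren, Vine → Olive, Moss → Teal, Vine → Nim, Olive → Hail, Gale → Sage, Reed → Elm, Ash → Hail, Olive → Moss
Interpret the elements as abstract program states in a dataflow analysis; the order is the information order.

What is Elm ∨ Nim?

Moss

Common upper bounds of {Elm, Nim}: Jet, Moss, Teal, Wren.
The least among these is Moss.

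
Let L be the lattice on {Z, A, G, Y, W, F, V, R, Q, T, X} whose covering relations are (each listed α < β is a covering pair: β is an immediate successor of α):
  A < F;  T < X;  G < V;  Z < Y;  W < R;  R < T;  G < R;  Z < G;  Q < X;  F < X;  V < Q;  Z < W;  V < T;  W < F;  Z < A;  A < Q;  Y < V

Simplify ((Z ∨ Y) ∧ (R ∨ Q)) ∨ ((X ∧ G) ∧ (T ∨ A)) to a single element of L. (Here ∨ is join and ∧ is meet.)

Z ∨ Y = Y
R ∨ Q = X
Y ∧ X = Y
X ∧ G = G
T ∨ A = X
G ∧ X = G
Y ∨ G = V

V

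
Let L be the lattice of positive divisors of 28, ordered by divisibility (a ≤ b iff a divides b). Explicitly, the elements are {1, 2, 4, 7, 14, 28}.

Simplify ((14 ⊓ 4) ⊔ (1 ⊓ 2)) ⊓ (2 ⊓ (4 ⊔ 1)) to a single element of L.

14 ∧ 4 = 2
1 ∧ 2 = 1
2 ∨ 1 = 2
4 ∨ 1 = 4
2 ∧ 4 = 2
2 ∧ 2 = 2

2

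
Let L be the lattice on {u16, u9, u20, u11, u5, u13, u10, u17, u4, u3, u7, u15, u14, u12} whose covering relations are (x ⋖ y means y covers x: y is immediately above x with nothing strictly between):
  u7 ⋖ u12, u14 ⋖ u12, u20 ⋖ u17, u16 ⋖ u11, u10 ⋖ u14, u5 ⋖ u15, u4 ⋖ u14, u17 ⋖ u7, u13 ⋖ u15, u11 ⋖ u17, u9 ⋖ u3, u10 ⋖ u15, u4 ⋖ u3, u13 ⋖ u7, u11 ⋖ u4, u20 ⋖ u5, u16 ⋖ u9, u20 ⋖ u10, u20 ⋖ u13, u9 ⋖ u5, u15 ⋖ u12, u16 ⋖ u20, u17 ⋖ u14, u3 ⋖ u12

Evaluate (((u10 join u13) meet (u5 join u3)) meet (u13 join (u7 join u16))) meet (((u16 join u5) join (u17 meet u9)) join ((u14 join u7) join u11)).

u13

u10 ∨ u13 = u15
u5 ∨ u3 = u12
u15 ∧ u12 = u15
u7 ∨ u16 = u7
u13 ∨ u7 = u7
u15 ∧ u7 = u13
u16 ∨ u5 = u5
u17 ∧ u9 = u16
u5 ∨ u16 = u5
u14 ∨ u7 = u12
u12 ∨ u11 = u12
u5 ∨ u12 = u12
u13 ∧ u12 = u13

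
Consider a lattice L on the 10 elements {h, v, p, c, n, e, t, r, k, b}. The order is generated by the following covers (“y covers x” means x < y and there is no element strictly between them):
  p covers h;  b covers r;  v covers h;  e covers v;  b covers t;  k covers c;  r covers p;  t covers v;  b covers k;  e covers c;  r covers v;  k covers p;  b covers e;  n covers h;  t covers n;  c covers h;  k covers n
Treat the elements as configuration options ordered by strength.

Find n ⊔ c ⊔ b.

b

Common upper bounds of {n, c, b}: b.
The least among these is b.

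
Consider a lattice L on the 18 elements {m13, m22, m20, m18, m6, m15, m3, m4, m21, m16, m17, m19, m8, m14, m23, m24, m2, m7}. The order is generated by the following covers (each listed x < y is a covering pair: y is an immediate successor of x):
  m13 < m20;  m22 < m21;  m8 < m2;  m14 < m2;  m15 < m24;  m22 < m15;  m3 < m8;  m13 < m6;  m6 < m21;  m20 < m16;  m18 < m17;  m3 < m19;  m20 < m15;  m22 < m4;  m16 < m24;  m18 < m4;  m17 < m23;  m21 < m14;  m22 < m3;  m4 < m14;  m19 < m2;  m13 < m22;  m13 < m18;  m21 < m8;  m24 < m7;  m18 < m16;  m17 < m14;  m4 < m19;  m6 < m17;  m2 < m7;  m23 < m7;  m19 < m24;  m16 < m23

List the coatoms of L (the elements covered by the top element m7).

The coatoms are exactly the elements covered by m7: m2, m23, m24.

m2, m23, m24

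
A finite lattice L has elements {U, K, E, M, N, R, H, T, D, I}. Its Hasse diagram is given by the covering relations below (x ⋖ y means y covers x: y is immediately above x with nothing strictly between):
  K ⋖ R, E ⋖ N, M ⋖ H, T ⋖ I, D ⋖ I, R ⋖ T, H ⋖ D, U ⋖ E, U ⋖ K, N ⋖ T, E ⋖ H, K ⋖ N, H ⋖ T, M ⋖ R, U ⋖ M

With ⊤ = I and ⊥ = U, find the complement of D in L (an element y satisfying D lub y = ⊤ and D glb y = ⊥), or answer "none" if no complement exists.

Need y with D ∨ y = I and D ∧ y = U.
Checking each element gives: K.

K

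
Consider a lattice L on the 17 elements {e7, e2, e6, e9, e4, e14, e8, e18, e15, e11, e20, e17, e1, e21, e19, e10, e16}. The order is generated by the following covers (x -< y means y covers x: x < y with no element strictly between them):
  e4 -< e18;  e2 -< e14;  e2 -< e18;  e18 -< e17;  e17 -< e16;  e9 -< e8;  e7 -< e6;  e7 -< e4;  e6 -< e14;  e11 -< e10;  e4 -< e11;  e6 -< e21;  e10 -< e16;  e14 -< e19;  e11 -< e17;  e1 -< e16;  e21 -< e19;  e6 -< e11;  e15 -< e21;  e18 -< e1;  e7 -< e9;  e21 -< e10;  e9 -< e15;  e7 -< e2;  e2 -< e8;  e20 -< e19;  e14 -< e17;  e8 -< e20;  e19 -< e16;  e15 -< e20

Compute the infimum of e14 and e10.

Common lower bounds of {e14, e10}: e6, e7.
The greatest among these is e6.

e6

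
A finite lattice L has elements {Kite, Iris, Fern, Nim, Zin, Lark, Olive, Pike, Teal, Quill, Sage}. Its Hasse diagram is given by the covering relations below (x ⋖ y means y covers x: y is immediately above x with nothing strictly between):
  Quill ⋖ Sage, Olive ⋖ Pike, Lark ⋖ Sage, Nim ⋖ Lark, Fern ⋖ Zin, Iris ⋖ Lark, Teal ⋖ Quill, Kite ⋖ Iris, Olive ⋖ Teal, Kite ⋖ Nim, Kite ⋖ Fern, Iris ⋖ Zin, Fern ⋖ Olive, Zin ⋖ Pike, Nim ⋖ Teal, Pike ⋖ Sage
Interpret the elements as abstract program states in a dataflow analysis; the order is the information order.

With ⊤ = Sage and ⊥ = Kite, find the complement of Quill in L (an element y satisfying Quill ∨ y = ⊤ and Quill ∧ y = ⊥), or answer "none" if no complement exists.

Iris

Need y with Quill ∨ y = Sage and Quill ∧ y = Kite.
Checking each element gives: Iris.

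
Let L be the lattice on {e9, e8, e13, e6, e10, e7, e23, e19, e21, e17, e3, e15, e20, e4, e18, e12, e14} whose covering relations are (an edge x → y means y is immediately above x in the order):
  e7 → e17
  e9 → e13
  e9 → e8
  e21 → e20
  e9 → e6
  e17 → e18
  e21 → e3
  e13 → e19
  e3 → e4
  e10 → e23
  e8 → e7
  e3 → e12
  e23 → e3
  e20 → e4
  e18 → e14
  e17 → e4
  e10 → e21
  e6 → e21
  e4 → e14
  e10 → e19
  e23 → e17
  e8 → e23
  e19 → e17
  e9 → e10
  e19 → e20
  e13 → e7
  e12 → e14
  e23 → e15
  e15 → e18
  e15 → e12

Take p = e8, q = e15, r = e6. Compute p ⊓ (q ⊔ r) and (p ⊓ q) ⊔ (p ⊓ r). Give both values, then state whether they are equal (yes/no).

e8; e8; yes

q ⊔ r = e12, so p ⊓ (q ⊔ r) = e8 ⊓ e12 = e8.
p ⊓ q = e8 and p ⊓ r = e9, so (p ⊓ q) ⊔ (p ⊓ r) = e8 ⊔ e9 = e8.
Equal: yes.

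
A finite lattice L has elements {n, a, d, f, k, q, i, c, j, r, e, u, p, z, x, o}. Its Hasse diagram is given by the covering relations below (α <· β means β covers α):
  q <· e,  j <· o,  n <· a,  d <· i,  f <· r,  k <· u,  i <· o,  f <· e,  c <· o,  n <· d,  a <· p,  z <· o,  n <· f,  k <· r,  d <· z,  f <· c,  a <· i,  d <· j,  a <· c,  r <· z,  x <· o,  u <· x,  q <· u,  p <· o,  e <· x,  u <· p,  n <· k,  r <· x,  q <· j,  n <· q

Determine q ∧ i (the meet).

Common lower bounds of {q, i}: n.
The greatest among these is n.

n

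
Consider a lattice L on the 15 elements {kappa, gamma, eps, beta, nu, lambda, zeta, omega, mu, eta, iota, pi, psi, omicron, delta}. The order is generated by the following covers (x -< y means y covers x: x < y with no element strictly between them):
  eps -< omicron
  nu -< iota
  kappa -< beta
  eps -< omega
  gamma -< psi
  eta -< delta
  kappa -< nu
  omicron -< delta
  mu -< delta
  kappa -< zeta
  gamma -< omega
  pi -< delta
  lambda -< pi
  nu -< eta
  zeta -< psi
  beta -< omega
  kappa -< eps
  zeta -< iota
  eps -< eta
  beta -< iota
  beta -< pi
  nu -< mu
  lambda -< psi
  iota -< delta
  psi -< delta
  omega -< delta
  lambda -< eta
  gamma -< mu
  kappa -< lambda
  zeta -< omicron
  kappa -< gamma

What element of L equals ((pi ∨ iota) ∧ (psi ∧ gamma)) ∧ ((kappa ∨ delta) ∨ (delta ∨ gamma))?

gamma

pi ∨ iota = delta
psi ∧ gamma = gamma
delta ∧ gamma = gamma
kappa ∨ delta = delta
delta ∨ gamma = delta
delta ∨ delta = delta
gamma ∧ delta = gamma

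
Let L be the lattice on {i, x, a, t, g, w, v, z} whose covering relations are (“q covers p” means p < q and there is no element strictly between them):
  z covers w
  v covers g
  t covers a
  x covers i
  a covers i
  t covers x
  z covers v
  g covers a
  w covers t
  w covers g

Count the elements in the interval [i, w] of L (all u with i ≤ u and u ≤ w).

6

The interval [i, w] = {a, g, i, t, w, x}, which has 6 elements.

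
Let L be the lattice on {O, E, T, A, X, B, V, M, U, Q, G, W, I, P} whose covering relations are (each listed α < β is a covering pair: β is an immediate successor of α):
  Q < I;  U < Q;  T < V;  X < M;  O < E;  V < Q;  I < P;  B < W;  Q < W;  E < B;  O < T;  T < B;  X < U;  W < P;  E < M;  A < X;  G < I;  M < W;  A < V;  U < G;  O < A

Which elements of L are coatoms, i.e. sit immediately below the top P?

The coatoms are exactly the elements covered by P: I, W.

I, W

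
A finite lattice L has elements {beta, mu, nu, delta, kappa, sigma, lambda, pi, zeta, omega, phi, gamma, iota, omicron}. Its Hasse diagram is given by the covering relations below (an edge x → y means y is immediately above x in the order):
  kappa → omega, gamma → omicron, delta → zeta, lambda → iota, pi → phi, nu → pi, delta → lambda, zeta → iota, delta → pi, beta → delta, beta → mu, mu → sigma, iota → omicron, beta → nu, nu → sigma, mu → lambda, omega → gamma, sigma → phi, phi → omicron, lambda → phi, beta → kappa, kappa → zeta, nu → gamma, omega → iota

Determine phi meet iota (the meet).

Common lower bounds of {phi, iota}: beta, delta, lambda, mu.
The greatest among these is lambda.

lambda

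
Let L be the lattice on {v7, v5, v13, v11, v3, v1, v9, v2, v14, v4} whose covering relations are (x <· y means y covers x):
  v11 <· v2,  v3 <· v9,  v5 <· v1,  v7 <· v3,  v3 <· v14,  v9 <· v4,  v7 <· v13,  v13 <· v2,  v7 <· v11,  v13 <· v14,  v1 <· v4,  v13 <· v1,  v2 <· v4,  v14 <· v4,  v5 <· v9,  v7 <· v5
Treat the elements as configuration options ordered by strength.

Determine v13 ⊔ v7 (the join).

Common upper bounds of {v13, v7}: v1, v13, v14, v2, v4.
The least among these is v13.

v13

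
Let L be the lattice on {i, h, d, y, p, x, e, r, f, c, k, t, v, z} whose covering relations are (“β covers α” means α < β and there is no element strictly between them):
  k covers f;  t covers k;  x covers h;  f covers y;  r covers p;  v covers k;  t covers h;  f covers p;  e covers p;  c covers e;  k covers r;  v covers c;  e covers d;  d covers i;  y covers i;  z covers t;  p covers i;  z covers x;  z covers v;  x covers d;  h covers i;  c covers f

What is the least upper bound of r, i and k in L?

Common upper bounds of {r, i, k}: k, t, v, z.
The least among these is k.

k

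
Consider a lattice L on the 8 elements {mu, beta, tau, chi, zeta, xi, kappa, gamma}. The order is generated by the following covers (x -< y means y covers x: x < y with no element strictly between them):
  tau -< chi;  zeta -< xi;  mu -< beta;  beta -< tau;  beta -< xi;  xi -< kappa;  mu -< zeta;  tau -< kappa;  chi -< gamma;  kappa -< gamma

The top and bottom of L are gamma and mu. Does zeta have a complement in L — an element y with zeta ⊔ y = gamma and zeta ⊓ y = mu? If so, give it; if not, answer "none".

Need y with zeta ∨ y = gamma and zeta ∧ y = mu.
Checking each element gives: chi.

chi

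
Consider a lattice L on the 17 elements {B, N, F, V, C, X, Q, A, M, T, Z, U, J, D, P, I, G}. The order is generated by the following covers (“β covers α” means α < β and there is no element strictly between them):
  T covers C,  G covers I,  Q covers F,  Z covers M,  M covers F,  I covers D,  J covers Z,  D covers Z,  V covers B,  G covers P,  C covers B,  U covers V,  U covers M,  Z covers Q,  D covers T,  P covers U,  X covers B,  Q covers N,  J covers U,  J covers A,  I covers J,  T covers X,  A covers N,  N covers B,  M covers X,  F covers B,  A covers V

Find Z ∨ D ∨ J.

Common upper bounds of {Z, D, J}: G, I.
The least among these is I.

I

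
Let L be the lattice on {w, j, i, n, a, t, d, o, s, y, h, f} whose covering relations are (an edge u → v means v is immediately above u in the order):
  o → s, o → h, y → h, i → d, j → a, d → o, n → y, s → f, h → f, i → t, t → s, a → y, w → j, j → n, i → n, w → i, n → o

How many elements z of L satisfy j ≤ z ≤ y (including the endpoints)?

4

The interval [j, y] = {a, j, n, y}, which has 4 elements.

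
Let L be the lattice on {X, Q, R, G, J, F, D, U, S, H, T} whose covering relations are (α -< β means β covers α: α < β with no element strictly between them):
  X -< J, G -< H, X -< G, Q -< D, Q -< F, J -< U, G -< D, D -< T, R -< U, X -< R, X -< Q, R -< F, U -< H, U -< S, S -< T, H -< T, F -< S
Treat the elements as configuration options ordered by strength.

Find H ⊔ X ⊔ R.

H

Common upper bounds of {H, X, R}: H, T.
The least among these is H.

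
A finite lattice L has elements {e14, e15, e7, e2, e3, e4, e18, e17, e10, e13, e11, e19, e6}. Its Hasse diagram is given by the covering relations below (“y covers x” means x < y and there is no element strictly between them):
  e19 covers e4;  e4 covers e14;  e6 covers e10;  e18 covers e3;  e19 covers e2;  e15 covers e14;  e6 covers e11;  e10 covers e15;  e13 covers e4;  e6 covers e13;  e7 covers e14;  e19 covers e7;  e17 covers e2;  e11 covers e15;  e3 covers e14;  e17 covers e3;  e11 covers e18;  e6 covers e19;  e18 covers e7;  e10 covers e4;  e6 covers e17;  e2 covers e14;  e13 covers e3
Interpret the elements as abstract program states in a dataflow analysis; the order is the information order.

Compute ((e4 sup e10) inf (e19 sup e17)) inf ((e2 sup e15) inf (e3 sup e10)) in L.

e10

e4 ∨ e10 = e10
e19 ∨ e17 = e6
e10 ∧ e6 = e10
e2 ∨ e15 = e6
e3 ∨ e10 = e6
e6 ∧ e6 = e6
e10 ∧ e6 = e10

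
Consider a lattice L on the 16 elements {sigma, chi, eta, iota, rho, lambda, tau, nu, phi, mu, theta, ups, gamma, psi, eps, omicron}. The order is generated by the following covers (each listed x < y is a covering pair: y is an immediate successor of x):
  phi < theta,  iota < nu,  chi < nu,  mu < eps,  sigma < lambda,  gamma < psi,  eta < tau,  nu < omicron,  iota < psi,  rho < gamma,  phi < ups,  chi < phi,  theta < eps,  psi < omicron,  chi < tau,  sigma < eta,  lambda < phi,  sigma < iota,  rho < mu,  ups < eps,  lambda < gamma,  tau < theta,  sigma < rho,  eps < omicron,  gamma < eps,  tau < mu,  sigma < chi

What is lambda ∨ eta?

Common upper bounds of {lambda, eta}: eps, omicron, theta.
The least among these is theta.

theta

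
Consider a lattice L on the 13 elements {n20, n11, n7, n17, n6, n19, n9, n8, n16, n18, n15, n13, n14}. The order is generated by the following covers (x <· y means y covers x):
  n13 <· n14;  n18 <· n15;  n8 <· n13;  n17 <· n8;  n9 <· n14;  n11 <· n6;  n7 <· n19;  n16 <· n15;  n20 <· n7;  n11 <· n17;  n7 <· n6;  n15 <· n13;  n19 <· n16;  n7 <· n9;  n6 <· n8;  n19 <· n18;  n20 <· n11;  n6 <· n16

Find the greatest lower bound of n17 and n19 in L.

n20

Common lower bounds of {n17, n19}: n20.
The greatest among these is n20.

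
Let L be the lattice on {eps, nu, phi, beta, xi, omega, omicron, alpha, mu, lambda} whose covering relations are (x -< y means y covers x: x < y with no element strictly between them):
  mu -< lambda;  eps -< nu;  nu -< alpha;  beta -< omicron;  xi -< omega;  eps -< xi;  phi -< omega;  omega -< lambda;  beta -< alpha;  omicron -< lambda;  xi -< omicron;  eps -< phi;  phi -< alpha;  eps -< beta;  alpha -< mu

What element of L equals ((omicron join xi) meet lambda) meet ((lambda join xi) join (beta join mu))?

omicron ∨ xi = omicron
omicron ∧ lambda = omicron
lambda ∨ xi = lambda
beta ∨ mu = mu
lambda ∨ mu = lambda
omicron ∧ lambda = omicron

omicron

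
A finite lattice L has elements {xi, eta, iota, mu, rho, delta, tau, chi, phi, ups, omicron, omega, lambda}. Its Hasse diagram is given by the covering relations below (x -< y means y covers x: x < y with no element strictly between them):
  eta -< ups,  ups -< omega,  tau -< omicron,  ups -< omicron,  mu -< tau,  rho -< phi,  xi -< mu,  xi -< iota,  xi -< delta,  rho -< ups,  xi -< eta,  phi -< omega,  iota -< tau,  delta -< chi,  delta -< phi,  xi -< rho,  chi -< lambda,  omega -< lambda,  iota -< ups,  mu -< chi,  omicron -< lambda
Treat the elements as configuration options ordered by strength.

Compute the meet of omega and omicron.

Common lower bounds of {omega, omicron}: eta, iota, rho, ups, xi.
The greatest among these is ups.

ups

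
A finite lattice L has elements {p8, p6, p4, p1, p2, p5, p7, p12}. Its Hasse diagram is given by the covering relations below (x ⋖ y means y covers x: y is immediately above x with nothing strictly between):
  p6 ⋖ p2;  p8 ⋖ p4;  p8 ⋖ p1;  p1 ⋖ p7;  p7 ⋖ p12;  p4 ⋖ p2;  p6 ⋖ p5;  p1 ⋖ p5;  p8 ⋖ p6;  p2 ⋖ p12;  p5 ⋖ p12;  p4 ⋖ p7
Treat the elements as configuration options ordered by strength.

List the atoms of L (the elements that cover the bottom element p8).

p1, p4, p6

The atoms are exactly the elements that cover p8: p1, p4, p6.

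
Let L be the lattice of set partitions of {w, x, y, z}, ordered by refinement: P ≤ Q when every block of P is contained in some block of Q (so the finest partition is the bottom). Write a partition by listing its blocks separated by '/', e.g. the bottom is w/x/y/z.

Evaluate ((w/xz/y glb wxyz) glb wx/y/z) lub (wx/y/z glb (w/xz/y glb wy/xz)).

w/x/y/z

w/xz/y ∧ wxyz = w/xz/y
w/xz/y ∧ wx/y/z = w/x/y/z
w/xz/y ∧ wy/xz = w/xz/y
wx/y/z ∧ w/xz/y = w/x/y/z
w/x/y/z ∨ w/x/y/z = w/x/y/z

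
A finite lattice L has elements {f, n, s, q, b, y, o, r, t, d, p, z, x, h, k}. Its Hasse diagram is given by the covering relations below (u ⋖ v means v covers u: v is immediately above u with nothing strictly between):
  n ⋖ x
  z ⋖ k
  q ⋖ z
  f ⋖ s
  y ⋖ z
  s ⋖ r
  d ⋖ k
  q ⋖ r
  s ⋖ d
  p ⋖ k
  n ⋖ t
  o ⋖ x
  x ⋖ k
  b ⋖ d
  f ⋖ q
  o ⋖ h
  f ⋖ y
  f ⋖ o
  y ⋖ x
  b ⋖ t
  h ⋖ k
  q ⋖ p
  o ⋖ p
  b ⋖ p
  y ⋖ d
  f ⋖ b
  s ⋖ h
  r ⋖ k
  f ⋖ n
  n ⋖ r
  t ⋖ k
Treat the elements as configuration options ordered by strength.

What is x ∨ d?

k

Common upper bounds of {x, d}: k.
The least among these is k.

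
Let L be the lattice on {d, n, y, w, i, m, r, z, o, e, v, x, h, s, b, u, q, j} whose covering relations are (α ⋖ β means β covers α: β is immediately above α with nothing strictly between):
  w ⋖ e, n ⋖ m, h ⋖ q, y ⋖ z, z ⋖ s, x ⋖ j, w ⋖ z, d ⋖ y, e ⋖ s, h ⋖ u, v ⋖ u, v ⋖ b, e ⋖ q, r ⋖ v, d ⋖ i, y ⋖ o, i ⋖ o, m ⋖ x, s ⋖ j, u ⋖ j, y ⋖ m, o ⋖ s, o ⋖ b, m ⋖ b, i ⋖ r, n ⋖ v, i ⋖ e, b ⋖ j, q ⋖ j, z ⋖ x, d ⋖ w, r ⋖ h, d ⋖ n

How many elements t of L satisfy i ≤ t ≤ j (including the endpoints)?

The interval [i, j] = {b, e, h, i, j, o, q, r, s, u, v}, which has 11 elements.

11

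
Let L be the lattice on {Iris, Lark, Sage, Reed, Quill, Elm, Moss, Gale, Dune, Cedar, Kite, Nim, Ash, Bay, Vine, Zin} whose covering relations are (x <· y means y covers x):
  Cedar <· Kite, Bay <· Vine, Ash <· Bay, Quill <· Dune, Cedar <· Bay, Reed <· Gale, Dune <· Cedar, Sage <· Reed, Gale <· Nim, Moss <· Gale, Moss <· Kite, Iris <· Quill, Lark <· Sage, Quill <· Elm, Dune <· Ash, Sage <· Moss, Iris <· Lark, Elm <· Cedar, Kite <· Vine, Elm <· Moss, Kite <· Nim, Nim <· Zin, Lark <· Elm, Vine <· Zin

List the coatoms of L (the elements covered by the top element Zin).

The coatoms are exactly the elements covered by Zin: Nim, Vine.

Nim, Vine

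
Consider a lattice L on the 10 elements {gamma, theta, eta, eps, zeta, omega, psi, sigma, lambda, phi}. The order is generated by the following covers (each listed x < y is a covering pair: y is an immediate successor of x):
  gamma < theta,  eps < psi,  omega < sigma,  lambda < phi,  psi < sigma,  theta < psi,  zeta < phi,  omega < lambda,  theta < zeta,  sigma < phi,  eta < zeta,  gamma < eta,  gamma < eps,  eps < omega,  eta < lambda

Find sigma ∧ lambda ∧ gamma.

Common lower bounds of {sigma, lambda, gamma}: gamma.
The greatest among these is gamma.

gamma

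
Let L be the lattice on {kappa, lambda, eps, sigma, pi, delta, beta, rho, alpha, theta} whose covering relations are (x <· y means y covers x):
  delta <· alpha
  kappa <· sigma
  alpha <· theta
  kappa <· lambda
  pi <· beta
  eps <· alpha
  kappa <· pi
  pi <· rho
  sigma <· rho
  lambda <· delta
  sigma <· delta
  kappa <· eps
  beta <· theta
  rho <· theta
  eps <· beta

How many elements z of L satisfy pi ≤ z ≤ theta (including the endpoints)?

The interval [pi, theta] = {beta, pi, rho, theta}, which has 4 elements.

4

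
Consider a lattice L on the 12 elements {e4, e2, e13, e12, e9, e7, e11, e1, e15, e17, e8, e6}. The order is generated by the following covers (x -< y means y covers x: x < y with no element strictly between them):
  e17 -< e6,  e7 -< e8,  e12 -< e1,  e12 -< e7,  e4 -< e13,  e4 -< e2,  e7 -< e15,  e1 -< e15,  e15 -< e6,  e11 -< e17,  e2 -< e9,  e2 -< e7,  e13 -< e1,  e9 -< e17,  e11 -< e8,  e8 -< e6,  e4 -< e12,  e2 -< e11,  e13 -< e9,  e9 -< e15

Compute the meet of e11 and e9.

Common lower bounds of {e11, e9}: e2, e4.
The greatest among these is e2.

e2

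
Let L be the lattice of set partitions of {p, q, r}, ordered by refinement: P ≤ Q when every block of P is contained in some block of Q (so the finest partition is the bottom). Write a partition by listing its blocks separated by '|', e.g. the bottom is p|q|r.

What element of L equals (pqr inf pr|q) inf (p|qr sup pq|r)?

pqr ∧ pr|q = pr|q
p|qr ∨ pq|r = pqr
pr|q ∧ pqr = pr|q

pr|q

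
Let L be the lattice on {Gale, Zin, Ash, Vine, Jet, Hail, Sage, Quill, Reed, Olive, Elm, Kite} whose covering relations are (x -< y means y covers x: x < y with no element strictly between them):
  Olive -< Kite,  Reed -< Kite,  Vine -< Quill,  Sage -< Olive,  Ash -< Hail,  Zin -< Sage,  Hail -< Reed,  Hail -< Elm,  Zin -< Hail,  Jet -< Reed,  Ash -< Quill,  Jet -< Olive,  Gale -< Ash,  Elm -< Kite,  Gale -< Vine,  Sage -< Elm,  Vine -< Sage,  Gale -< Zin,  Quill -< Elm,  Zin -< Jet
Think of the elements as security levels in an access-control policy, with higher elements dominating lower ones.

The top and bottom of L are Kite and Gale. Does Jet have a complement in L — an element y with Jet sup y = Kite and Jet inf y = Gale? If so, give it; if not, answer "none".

Quill

Need y with Jet ∨ y = Kite and Jet ∧ y = Gale.
Checking each element gives: Quill.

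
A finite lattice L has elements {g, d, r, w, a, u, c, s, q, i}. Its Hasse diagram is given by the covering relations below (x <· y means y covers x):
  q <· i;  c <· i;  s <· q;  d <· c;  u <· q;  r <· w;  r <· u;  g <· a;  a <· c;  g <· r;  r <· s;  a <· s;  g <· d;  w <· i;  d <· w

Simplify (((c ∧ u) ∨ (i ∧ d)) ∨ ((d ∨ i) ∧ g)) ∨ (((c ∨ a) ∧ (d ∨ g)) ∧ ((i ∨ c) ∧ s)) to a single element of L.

d

c ∧ u = g
i ∧ d = d
g ∨ d = d
d ∨ i = i
i ∧ g = g
d ∨ g = d
c ∨ a = c
d ∨ g = d
c ∧ d = d
i ∨ c = i
i ∧ s = s
d ∧ s = g
d ∨ g = d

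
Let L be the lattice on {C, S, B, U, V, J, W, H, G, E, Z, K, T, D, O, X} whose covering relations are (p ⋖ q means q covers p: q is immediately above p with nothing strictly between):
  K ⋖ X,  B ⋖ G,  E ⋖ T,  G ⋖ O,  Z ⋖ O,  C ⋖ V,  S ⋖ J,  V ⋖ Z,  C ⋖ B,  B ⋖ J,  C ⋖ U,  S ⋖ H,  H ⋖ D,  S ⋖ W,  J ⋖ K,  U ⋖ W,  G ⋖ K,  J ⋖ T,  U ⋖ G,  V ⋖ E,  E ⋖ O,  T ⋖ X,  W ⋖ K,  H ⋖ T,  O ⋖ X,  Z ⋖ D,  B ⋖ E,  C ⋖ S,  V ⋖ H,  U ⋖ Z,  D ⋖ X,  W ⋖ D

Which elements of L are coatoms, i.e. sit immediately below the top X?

The coatoms are exactly the elements covered by X: D, K, O, T.

D, K, O, T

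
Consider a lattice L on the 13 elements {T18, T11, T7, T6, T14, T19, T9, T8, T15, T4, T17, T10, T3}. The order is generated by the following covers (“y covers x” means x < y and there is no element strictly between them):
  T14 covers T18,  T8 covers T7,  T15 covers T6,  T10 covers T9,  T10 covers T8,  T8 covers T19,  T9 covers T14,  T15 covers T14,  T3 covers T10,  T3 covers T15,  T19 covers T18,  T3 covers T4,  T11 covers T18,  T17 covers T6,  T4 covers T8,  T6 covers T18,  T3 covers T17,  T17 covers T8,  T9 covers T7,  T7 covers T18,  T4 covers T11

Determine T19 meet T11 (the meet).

T18

Common lower bounds of {T19, T11}: T18.
The greatest among these is T18.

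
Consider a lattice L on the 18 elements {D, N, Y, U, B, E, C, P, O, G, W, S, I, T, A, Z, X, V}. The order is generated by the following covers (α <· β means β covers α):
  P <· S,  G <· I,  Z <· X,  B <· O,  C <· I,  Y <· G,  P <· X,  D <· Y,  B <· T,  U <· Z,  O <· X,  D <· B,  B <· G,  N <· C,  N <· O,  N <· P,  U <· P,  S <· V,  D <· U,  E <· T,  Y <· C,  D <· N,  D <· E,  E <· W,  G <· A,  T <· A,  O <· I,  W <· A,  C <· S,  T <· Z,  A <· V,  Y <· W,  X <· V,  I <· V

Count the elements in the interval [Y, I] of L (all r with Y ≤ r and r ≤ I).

4

The interval [Y, I] = {C, G, I, Y}, which has 4 elements.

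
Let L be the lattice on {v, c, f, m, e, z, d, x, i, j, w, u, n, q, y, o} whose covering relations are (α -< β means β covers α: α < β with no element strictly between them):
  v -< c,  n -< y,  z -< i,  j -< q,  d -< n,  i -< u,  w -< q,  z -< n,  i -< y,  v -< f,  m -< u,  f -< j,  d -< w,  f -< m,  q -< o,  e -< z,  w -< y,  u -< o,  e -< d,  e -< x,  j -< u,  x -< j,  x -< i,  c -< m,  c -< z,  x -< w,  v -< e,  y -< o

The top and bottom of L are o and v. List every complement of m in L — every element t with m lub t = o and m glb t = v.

d, w

Need t with m ∨ t = o and m ∧ t = v.
Checking each element gives: d, w.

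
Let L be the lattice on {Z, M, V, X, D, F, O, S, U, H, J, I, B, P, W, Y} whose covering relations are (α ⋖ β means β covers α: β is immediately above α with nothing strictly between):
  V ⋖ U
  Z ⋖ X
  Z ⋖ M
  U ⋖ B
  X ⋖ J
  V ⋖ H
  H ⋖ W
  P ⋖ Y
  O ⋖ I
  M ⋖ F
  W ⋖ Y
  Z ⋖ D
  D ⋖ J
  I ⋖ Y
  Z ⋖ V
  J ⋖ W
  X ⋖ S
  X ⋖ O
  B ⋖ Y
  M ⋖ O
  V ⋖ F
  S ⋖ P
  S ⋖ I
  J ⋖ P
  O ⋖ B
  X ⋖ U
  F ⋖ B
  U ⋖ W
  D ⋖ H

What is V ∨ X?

U

Common upper bounds of {V, X}: B, U, W, Y.
The least among these is U.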